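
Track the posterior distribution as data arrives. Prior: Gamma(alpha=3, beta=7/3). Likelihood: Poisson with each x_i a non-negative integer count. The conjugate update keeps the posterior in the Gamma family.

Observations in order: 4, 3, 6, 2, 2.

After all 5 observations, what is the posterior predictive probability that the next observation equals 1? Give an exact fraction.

8465153984236848530495373312/45474735088646411895751953125

obs 1: x=4 → posterior Gamma(7, 10/3)
obs 2: x=3 → posterior Gamma(10, 13/3)
obs 3: x=6 → posterior Gamma(16, 16/3)
obs 4: x=2 → posterior Gamma(18, 19/3)
obs 5: x=2 → posterior Gamma(20, 22/3)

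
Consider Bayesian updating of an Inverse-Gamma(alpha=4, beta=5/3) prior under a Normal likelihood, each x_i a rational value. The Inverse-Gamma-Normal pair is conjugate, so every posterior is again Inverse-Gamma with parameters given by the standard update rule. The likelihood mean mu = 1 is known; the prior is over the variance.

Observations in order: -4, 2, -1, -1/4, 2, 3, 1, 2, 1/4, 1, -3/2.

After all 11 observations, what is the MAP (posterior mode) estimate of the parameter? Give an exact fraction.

1145/504

obs 1: x=-4 → posterior Inverse-Gamma(9/2, 85/6)
obs 2: x=2 → posterior Inverse-Gamma(5, 44/3)
obs 3: x=-1 → posterior Inverse-Gamma(11/2, 50/3)
obs 4: x=-1/4 → posterior Inverse-Gamma(6, 1675/96)
obs 5: x=2 → posterior Inverse-Gamma(13/2, 1723/96)
obs 6: x=3 → posterior Inverse-Gamma(7, 1915/96)
obs 7: x=1 → posterior Inverse-Gamma(15/2, 1915/96)
obs 8: x=2 → posterior Inverse-Gamma(8, 1963/96)
obs 9: x=1/4 → posterior Inverse-Gamma(17/2, 995/48)
obs 10: x=1 → posterior Inverse-Gamma(9, 995/48)
obs 11: x=-3/2 → posterior Inverse-Gamma(19/2, 1145/48)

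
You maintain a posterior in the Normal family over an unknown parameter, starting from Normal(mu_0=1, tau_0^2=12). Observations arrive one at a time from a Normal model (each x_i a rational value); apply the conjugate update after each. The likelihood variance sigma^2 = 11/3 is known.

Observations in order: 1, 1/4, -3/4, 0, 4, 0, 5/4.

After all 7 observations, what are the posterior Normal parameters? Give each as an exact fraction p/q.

mu_0=218/263, tau_0^2=132/263

obs 1: x=1 → posterior Normal(1, 132/47)
obs 2: x=1/4 → posterior Normal(56/83, 132/83)
obs 3: x=-3/4 → posterior Normal(29/119, 132/119)
obs 4: x=0 → posterior Normal(29/155, 132/155)
obs 5: x=4 → posterior Normal(173/191, 132/191)
obs 6: x=0 → posterior Normal(173/227, 132/227)
obs 7: x=5/4 → posterior Normal(218/263, 132/263)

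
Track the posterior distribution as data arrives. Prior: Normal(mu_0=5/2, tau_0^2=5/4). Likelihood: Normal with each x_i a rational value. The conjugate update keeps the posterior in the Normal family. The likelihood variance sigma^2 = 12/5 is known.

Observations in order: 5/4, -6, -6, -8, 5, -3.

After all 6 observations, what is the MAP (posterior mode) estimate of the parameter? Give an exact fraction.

-1195/792

obs 1: x=5/4 → posterior Normal(605/292, 60/73)
obs 2: x=-6 → posterior Normal(5/392, 30/49)
obs 3: x=-6 → posterior Normal(-595/492, 20/41)
obs 4: x=-8 → posterior Normal(-1395/592, 15/37)
obs 5: x=5 → posterior Normal(-895/692, 60/173)
obs 6: x=-3 → posterior Normal(-1195/792, 10/33)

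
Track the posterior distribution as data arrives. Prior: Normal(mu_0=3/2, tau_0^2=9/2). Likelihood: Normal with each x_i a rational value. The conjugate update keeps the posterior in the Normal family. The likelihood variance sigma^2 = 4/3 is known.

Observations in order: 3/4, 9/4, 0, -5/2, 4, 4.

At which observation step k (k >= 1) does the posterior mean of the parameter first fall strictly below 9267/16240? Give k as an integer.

obs 1: x=3/4 → posterior Normal(129/140, 36/35)
obs 2: x=9/4 → posterior Normal(3/2, 18/31)
obs 3: x=0 → posterior Normal(93/89, 36/89)
obs 4: x=-5/2 → posterior Normal(51/232, 9/29)
obs 5: x=4 → posterior Normal(267/286, 36/143)
obs 6: x=4 → posterior Normal(483/340, 18/85)

k = 4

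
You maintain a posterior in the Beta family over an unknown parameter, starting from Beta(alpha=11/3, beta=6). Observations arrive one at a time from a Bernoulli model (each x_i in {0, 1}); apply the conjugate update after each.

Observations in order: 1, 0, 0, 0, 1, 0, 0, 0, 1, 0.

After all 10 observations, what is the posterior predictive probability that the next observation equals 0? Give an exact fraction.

obs 1: x=1 → posterior Beta(14/3, 6)
obs 2: x=0 → posterior Beta(14/3, 7)
obs 3: x=0 → posterior Beta(14/3, 8)
obs 4: x=0 → posterior Beta(14/3, 9)
obs 5: x=1 → posterior Beta(17/3, 9)
obs 6: x=0 → posterior Beta(17/3, 10)
obs 7: x=0 → posterior Beta(17/3, 11)
obs 8: x=0 → posterior Beta(17/3, 12)
obs 9: x=1 → posterior Beta(20/3, 12)
obs 10: x=0 → posterior Beta(20/3, 13)

39/59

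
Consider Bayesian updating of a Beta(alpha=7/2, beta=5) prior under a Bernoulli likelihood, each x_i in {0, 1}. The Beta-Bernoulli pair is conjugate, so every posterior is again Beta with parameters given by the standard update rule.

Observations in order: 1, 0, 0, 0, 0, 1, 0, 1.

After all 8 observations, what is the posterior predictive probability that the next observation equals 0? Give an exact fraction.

obs 1: x=1 → posterior Beta(9/2, 5)
obs 2: x=0 → posterior Beta(9/2, 6)
obs 3: x=0 → posterior Beta(9/2, 7)
obs 4: x=0 → posterior Beta(9/2, 8)
obs 5: x=0 → posterior Beta(9/2, 9)
obs 6: x=1 → posterior Beta(11/2, 9)
obs 7: x=0 → posterior Beta(11/2, 10)
obs 8: x=1 → posterior Beta(13/2, 10)

20/33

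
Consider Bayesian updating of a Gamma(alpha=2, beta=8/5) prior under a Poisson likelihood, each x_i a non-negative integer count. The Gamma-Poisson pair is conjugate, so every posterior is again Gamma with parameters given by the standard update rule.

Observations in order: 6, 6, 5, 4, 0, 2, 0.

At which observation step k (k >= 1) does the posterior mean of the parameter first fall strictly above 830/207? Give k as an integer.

k = 3

obs 1: x=6 → posterior Gamma(8, 13/5)
obs 2: x=6 → posterior Gamma(14, 18/5)
obs 3: x=5 → posterior Gamma(19, 23/5)
obs 4: x=4 → posterior Gamma(23, 28/5)
obs 5: x=0 → posterior Gamma(23, 33/5)
obs 6: x=2 → posterior Gamma(25, 38/5)
obs 7: x=0 → posterior Gamma(25, 43/5)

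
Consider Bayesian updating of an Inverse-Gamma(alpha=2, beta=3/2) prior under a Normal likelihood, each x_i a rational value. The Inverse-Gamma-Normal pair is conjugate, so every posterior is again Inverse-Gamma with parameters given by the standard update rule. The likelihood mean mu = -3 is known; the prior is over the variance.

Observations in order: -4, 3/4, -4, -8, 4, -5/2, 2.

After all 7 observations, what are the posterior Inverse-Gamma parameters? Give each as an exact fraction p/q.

obs 1: x=-4 → posterior Inverse-Gamma(5/2, 2)
obs 2: x=3/4 → posterior Inverse-Gamma(3, 289/32)
obs 3: x=-4 → posterior Inverse-Gamma(7/2, 305/32)
obs 4: x=-8 → posterior Inverse-Gamma(4, 705/32)
obs 5: x=4 → posterior Inverse-Gamma(9/2, 1489/32)
obs 6: x=-5/2 → posterior Inverse-Gamma(5, 1493/32)
obs 7: x=2 → posterior Inverse-Gamma(11/2, 1893/32)

alpha=11/2, beta=1893/32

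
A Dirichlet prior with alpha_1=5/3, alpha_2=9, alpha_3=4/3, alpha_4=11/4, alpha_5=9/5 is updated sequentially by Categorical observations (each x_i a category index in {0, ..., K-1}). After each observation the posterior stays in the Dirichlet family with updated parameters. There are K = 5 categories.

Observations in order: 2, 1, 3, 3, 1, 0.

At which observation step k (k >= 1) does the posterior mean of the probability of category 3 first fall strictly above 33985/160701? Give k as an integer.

obs 1: x=2 → posterior Dirichlet(5/3, 9, 7/3, 11/4, 9/5)
obs 2: x=1 → posterior Dirichlet(5/3, 10, 7/3, 11/4, 9/5)
obs 3: x=3 → posterior Dirichlet(5/3, 10, 7/3, 15/4, 9/5)
obs 4: x=3 → posterior Dirichlet(5/3, 10, 7/3, 19/4, 9/5)
obs 5: x=1 → posterior Dirichlet(5/3, 11, 7/3, 19/4, 9/5)
obs 6: x=0 → posterior Dirichlet(8/3, 11, 7/3, 19/4, 9/5)

k = 4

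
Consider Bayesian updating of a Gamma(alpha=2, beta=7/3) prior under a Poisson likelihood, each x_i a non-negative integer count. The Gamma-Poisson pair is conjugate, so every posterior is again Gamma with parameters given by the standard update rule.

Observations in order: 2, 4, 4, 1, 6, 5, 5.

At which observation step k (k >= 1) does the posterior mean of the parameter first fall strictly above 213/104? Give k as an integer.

k = 3

obs 1: x=2 → posterior Gamma(4, 10/3)
obs 2: x=4 → posterior Gamma(8, 13/3)
obs 3: x=4 → posterior Gamma(12, 16/3)
obs 4: x=1 → posterior Gamma(13, 19/3)
obs 5: x=6 → posterior Gamma(19, 22/3)
obs 6: x=5 → posterior Gamma(24, 25/3)
obs 7: x=5 → posterior Gamma(29, 28/3)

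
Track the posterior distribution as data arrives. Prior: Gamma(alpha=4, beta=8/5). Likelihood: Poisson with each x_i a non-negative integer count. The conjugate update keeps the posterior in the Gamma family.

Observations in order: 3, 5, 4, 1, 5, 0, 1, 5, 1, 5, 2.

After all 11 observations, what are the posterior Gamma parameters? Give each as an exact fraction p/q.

obs 1: x=3 → posterior Gamma(7, 13/5)
obs 2: x=5 → posterior Gamma(12, 18/5)
obs 3: x=4 → posterior Gamma(16, 23/5)
obs 4: x=1 → posterior Gamma(17, 28/5)
obs 5: x=5 → posterior Gamma(22, 33/5)
obs 6: x=0 → posterior Gamma(22, 38/5)
obs 7: x=1 → posterior Gamma(23, 43/5)
obs 8: x=5 → posterior Gamma(28, 48/5)
obs 9: x=1 → posterior Gamma(29, 53/5)
obs 10: x=5 → posterior Gamma(34, 58/5)
obs 11: x=2 → posterior Gamma(36, 63/5)

alpha=36, beta=63/5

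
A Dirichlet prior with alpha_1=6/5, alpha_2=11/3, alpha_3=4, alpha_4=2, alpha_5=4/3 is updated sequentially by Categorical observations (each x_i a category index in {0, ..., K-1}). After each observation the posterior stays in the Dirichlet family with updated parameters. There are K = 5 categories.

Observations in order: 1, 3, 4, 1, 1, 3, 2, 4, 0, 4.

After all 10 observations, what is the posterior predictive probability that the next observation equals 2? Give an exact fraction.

25/111

obs 1: x=1 → posterior Dirichlet(6/5, 14/3, 4, 2, 4/3)
obs 2: x=3 → posterior Dirichlet(6/5, 14/3, 4, 3, 4/3)
obs 3: x=4 → posterior Dirichlet(6/5, 14/3, 4, 3, 7/3)
obs 4: x=1 → posterior Dirichlet(6/5, 17/3, 4, 3, 7/3)
obs 5: x=1 → posterior Dirichlet(6/5, 20/3, 4, 3, 7/3)
obs 6: x=3 → posterior Dirichlet(6/5, 20/3, 4, 4, 7/3)
obs 7: x=2 → posterior Dirichlet(6/5, 20/3, 5, 4, 7/3)
obs 8: x=4 → posterior Dirichlet(6/5, 20/3, 5, 4, 10/3)
obs 9: x=0 → posterior Dirichlet(11/5, 20/3, 5, 4, 10/3)
obs 10: x=4 → posterior Dirichlet(11/5, 20/3, 5, 4, 13/3)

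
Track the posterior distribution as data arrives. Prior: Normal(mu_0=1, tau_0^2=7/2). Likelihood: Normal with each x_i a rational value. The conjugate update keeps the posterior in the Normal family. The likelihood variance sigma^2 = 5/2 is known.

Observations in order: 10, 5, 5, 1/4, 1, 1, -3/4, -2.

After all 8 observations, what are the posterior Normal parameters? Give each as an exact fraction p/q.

mu_0=283/122, tau_0^2=35/122

obs 1: x=10 → posterior Normal(25/4, 35/24)
obs 2: x=5 → posterior Normal(110/19, 35/38)
obs 3: x=5 → posterior Normal(145/26, 35/52)
obs 4: x=1/4 → posterior Normal(587/132, 35/66)
obs 5: x=1 → posterior Normal(123/32, 7/16)
obs 6: x=1 → posterior Normal(643/188, 35/94)
obs 7: x=-3/4 → posterior Normal(311/108, 35/108)
obs 8: x=-2 → posterior Normal(283/122, 35/122)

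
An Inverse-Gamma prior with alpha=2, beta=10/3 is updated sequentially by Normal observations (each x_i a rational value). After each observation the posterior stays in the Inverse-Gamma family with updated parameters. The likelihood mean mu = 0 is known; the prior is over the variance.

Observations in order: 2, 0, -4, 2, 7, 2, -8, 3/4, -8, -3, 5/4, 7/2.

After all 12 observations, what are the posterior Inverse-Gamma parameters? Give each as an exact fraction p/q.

alpha=8, beta=5641/48

obs 1: x=2 → posterior Inverse-Gamma(5/2, 16/3)
obs 2: x=0 → posterior Inverse-Gamma(3, 16/3)
obs 3: x=-4 → posterior Inverse-Gamma(7/2, 40/3)
obs 4: x=2 → posterior Inverse-Gamma(4, 46/3)
obs 5: x=7 → posterior Inverse-Gamma(9/2, 239/6)
obs 6: x=2 → posterior Inverse-Gamma(5, 251/6)
obs 7: x=-8 → posterior Inverse-Gamma(11/2, 443/6)
obs 8: x=3/4 → posterior Inverse-Gamma(6, 7115/96)
obs 9: x=-8 → posterior Inverse-Gamma(13/2, 10187/96)
obs 10: x=-3 → posterior Inverse-Gamma(7, 10619/96)
obs 11: x=5/4 → posterior Inverse-Gamma(15/2, 5347/48)
obs 12: x=7/2 → posterior Inverse-Gamma(8, 5641/48)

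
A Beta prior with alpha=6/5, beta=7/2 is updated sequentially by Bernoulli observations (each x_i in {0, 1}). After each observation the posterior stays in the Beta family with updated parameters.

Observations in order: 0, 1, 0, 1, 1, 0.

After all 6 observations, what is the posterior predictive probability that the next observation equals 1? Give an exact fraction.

obs 1: x=0 → posterior Beta(6/5, 9/2)
obs 2: x=1 → posterior Beta(11/5, 9/2)
obs 3: x=0 → posterior Beta(11/5, 11/2)
obs 4: x=1 → posterior Beta(16/5, 11/2)
obs 5: x=1 → posterior Beta(21/5, 11/2)
obs 6: x=0 → posterior Beta(21/5, 13/2)

42/107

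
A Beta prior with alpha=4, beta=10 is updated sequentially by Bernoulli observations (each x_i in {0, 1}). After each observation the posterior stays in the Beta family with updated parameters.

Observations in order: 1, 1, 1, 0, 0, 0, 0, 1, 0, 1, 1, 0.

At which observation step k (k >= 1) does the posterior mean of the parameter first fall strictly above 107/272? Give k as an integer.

obs 1: x=1 → posterior Beta(5, 10)
obs 2: x=1 → posterior Beta(6, 10)
obs 3: x=1 → posterior Beta(7, 10)
obs 4: x=0 → posterior Beta(7, 11)
obs 5: x=0 → posterior Beta(7, 12)
obs 6: x=0 → posterior Beta(7, 13)
obs 7: x=0 → posterior Beta(7, 14)
obs 8: x=1 → posterior Beta(8, 14)
obs 9: x=0 → posterior Beta(8, 15)
obs 10: x=1 → posterior Beta(9, 15)
obs 11: x=1 → posterior Beta(10, 15)
obs 12: x=0 → posterior Beta(10, 16)

k = 3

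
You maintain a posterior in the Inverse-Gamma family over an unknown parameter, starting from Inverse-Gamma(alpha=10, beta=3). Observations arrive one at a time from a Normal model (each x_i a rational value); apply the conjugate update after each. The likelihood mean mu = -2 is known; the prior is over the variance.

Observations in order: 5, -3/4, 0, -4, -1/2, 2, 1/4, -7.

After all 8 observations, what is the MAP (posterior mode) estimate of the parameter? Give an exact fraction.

obs 1: x=5 → posterior Inverse-Gamma(21/2, 55/2)
obs 2: x=-3/4 → posterior Inverse-Gamma(11, 905/32)
obs 3: x=0 → posterior Inverse-Gamma(23/2, 969/32)
obs 4: x=-4 → posterior Inverse-Gamma(12, 1033/32)
obs 5: x=-1/2 → posterior Inverse-Gamma(25/2, 1069/32)
obs 6: x=2 → posterior Inverse-Gamma(13, 1325/32)
obs 7: x=1/4 → posterior Inverse-Gamma(27/2, 703/16)
obs 8: x=-7 → posterior Inverse-Gamma(14, 903/16)

301/80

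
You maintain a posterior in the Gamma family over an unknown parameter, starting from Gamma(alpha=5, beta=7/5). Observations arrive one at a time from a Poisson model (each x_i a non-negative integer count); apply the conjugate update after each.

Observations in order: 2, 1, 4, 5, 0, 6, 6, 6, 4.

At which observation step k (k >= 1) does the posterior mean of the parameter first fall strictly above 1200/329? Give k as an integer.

obs 1: x=2 → posterior Gamma(7, 12/5)
obs 2: x=1 → posterior Gamma(8, 17/5)
obs 3: x=4 → posterior Gamma(12, 22/5)
obs 4: x=5 → posterior Gamma(17, 27/5)
obs 5: x=0 → posterior Gamma(17, 32/5)
obs 6: x=6 → posterior Gamma(23, 37/5)
obs 7: x=6 → posterior Gamma(29, 42/5)
obs 8: x=6 → posterior Gamma(35, 47/5)
obs 9: x=4 → posterior Gamma(39, 52/5)

k = 8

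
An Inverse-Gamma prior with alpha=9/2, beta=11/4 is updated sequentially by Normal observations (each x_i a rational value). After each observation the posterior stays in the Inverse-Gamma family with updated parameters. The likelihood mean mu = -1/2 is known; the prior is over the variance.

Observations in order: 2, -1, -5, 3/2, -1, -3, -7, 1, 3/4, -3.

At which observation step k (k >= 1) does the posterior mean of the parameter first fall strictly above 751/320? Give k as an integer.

k = 3

obs 1: x=2 → posterior Inverse-Gamma(5, 47/8)
obs 2: x=-1 → posterior Inverse-Gamma(11/2, 6)
obs 3: x=-5 → posterior Inverse-Gamma(6, 129/8)
obs 4: x=3/2 → posterior Inverse-Gamma(13/2, 145/8)
obs 5: x=-1 → posterior Inverse-Gamma(7, 73/4)
obs 6: x=-3 → posterior Inverse-Gamma(15/2, 171/8)
obs 7: x=-7 → posterior Inverse-Gamma(8, 85/2)
obs 8: x=1 → posterior Inverse-Gamma(17/2, 349/8)
obs 9: x=3/4 → posterior Inverse-Gamma(9, 1421/32)
obs 10: x=-3 → posterior Inverse-Gamma(19/2, 1521/32)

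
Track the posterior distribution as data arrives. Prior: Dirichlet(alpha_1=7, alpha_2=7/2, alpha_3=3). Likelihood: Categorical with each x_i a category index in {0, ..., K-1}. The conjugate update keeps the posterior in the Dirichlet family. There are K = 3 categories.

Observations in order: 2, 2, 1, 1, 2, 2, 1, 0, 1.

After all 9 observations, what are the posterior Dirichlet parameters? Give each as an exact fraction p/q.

obs 1: x=2 → posterior Dirichlet(7, 7/2, 4)
obs 2: x=2 → posterior Dirichlet(7, 7/2, 5)
obs 3: x=1 → posterior Dirichlet(7, 9/2, 5)
obs 4: x=1 → posterior Dirichlet(7, 11/2, 5)
obs 5: x=2 → posterior Dirichlet(7, 11/2, 6)
obs 6: x=2 → posterior Dirichlet(7, 11/2, 7)
obs 7: x=1 → posterior Dirichlet(7, 13/2, 7)
obs 8: x=0 → posterior Dirichlet(8, 13/2, 7)
obs 9: x=1 → posterior Dirichlet(8, 15/2, 7)

alpha_1=8, alpha_2=15/2, alpha_3=7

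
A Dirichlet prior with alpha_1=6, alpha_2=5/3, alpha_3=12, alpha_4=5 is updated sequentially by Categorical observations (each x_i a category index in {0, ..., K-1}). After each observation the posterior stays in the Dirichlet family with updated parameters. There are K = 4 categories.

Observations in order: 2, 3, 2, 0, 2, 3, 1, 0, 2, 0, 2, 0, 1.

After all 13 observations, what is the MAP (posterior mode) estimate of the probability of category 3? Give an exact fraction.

obs 1: x=2 → posterior Dirichlet(6, 5/3, 13, 5)
obs 2: x=3 → posterior Dirichlet(6, 5/3, 13, 6)
obs 3: x=2 → posterior Dirichlet(6, 5/3, 14, 6)
obs 4: x=0 → posterior Dirichlet(7, 5/3, 14, 6)
obs 5: x=2 → posterior Dirichlet(7, 5/3, 15, 6)
obs 6: x=3 → posterior Dirichlet(7, 5/3, 15, 7)
obs 7: x=1 → posterior Dirichlet(7, 8/3, 15, 7)
obs 8: x=0 → posterior Dirichlet(8, 8/3, 15, 7)
obs 9: x=2 → posterior Dirichlet(8, 8/3, 16, 7)
obs 10: x=0 → posterior Dirichlet(9, 8/3, 16, 7)
obs 11: x=2 → posterior Dirichlet(9, 8/3, 17, 7)
obs 12: x=0 → posterior Dirichlet(10, 8/3, 17, 7)
obs 13: x=1 → posterior Dirichlet(10, 11/3, 17, 7)

18/101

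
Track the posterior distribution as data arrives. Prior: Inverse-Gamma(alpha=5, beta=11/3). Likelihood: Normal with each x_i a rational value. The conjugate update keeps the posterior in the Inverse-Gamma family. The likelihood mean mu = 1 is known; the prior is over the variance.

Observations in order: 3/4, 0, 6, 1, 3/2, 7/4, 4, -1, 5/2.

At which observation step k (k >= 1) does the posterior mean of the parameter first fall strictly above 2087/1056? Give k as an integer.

k = 3

obs 1: x=3/4 → posterior Inverse-Gamma(11/2, 355/96)
obs 2: x=0 → posterior Inverse-Gamma(6, 403/96)
obs 3: x=6 → posterior Inverse-Gamma(13/2, 1603/96)
obs 4: x=1 → posterior Inverse-Gamma(7, 1603/96)
obs 5: x=3/2 → posterior Inverse-Gamma(15/2, 1615/96)
obs 6: x=7/4 → posterior Inverse-Gamma(8, 821/48)
obs 7: x=4 → posterior Inverse-Gamma(17/2, 1037/48)
obs 8: x=-1 → posterior Inverse-Gamma(9, 1133/48)
obs 9: x=5/2 → posterior Inverse-Gamma(19/2, 1187/48)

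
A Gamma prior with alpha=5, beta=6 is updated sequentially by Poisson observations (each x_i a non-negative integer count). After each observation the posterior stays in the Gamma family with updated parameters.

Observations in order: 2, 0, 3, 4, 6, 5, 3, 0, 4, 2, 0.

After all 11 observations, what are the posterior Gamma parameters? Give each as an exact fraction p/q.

alpha=34, beta=17

obs 1: x=2 → posterior Gamma(7, 7)
obs 2: x=0 → posterior Gamma(7, 8)
obs 3: x=3 → posterior Gamma(10, 9)
obs 4: x=4 → posterior Gamma(14, 10)
obs 5: x=6 → posterior Gamma(20, 11)
obs 6: x=5 → posterior Gamma(25, 12)
obs 7: x=3 → posterior Gamma(28, 13)
obs 8: x=0 → posterior Gamma(28, 14)
obs 9: x=4 → posterior Gamma(32, 15)
obs 10: x=2 → posterior Gamma(34, 16)
obs 11: x=0 → posterior Gamma(34, 17)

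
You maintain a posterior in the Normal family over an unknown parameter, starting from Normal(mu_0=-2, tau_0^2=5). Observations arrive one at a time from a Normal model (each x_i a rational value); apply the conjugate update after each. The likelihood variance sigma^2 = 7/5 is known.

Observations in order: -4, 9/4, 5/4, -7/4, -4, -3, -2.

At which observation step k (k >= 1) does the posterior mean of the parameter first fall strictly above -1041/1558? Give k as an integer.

k = 3

obs 1: x=-4 → posterior Normal(-57/16, 35/32)
obs 2: x=9/4 → posterior Normal(-77/76, 35/57)
obs 3: x=5/4 → posterior Normal(-53/164, 35/82)
obs 4: x=-7/4 → posterior Normal(-281/428, 35/107)
obs 5: x=-4 → posterior Normal(-227/176, 35/132)
obs 6: x=-3 → posterior Normal(-981/628, 35/157)
obs 7: x=-2 → posterior Normal(-1181/728, 5/26)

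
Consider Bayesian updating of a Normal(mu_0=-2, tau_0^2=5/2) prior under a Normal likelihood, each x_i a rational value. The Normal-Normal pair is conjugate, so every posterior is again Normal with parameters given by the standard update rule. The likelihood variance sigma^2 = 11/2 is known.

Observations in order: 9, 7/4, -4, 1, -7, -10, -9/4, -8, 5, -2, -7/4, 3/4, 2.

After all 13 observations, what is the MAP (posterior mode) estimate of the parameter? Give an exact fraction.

-199/152

obs 1: x=9 → posterior Normal(23/16, 55/32)
obs 2: x=7/4 → posterior Normal(127/84, 55/42)
obs 3: x=-4 → posterior Normal(47/104, 55/52)
obs 4: x=1 → posterior Normal(67/124, 55/62)
obs 5: x=-7 → posterior Normal(-73/144, 55/72)
obs 6: x=-10 → posterior Normal(-273/164, 55/82)
obs 7: x=-9/4 → posterior Normal(-159/92, 55/92)
obs 8: x=-8 → posterior Normal(-239/102, 55/102)
obs 9: x=5 → posterior Normal(-27/16, 55/112)
obs 10: x=-2 → posterior Normal(-209/122, 55/122)
obs 11: x=-7/4 → posterior Normal(-151/88, 5/12)
obs 12: x=3/4 → posterior Normal(-219/142, 55/142)
obs 13: x=2 → posterior Normal(-199/152, 55/152)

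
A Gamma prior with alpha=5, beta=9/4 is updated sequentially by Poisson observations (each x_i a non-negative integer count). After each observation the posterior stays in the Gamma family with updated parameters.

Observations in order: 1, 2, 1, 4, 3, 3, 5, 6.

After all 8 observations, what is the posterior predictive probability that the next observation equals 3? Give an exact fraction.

153534983880653075216085403688078411741266706131417088/719520132584325325720027131110639311373233795166015625

obs 1: x=1 → posterior Gamma(6, 13/4)
obs 2: x=2 → posterior Gamma(8, 17/4)
obs 3: x=1 → posterior Gamma(9, 21/4)
obs 4: x=4 → posterior Gamma(13, 25/4)
obs 5: x=3 → posterior Gamma(16, 29/4)
obs 6: x=3 → posterior Gamma(19, 33/4)
obs 7: x=5 → posterior Gamma(24, 37/4)
obs 8: x=6 → posterior Gamma(30, 41/4)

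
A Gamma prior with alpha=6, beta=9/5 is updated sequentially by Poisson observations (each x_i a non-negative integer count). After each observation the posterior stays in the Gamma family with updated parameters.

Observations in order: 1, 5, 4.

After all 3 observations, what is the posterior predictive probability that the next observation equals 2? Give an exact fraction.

obs 1: x=1 → posterior Gamma(7, 14/5)
obs 2: x=5 → posterior Gamma(12, 19/5)
obs 3: x=4 → posterior Gamma(16, 24/5)

41196354289213362300518400/210457284365172120330305161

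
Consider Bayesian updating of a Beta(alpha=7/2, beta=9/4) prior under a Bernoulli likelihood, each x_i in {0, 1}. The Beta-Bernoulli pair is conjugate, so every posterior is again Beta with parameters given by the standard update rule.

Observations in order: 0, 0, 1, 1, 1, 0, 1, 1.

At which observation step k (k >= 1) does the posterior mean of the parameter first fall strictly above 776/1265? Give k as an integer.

k = 8

obs 1: x=0 → posterior Beta(7/2, 13/4)
obs 2: x=0 → posterior Beta(7/2, 17/4)
obs 3: x=1 → posterior Beta(9/2, 17/4)
obs 4: x=1 → posterior Beta(11/2, 17/4)
obs 5: x=1 → posterior Beta(13/2, 17/4)
obs 6: x=0 → posterior Beta(13/2, 21/4)
obs 7: x=1 → posterior Beta(15/2, 21/4)
obs 8: x=1 → posterior Beta(17/2, 21/4)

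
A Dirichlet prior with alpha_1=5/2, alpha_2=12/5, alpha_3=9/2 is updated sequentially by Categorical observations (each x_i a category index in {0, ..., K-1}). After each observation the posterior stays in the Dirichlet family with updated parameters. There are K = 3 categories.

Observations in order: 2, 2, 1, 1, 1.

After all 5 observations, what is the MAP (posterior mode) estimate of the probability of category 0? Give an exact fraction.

obs 1: x=2 → posterior Dirichlet(5/2, 12/5, 11/2)
obs 2: x=2 → posterior Dirichlet(5/2, 12/5, 13/2)
obs 3: x=1 → posterior Dirichlet(5/2, 17/5, 13/2)
obs 4: x=1 → posterior Dirichlet(5/2, 22/5, 13/2)
obs 5: x=1 → posterior Dirichlet(5/2, 27/5, 13/2)

5/38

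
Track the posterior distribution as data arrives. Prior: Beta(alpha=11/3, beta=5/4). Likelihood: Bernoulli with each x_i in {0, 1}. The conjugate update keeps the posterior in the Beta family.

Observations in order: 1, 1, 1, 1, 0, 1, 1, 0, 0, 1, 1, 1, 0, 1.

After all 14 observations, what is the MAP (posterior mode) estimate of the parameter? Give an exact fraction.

152/203

obs 1: x=1 → posterior Beta(14/3, 5/4)
obs 2: x=1 → posterior Beta(17/3, 5/4)
obs 3: x=1 → posterior Beta(20/3, 5/4)
obs 4: x=1 → posterior Beta(23/3, 5/4)
obs 5: x=0 → posterior Beta(23/3, 9/4)
obs 6: x=1 → posterior Beta(26/3, 9/4)
obs 7: x=1 → posterior Beta(29/3, 9/4)
obs 8: x=0 → posterior Beta(29/3, 13/4)
obs 9: x=0 → posterior Beta(29/3, 17/4)
obs 10: x=1 → posterior Beta(32/3, 17/4)
obs 11: x=1 → posterior Beta(35/3, 17/4)
obs 12: x=1 → posterior Beta(38/3, 17/4)
obs 13: x=0 → posterior Beta(38/3, 21/4)
obs 14: x=1 → posterior Beta(41/3, 21/4)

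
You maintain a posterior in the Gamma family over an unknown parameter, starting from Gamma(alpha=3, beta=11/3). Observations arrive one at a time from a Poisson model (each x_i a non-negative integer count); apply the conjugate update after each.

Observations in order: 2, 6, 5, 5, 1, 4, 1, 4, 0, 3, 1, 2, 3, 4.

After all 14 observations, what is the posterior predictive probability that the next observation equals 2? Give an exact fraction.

obs 1: x=2 → posterior Gamma(5, 14/3)
obs 2: x=6 → posterior Gamma(11, 17/3)
obs 3: x=5 → posterior Gamma(16, 20/3)
obs 4: x=5 → posterior Gamma(21, 23/3)
obs 5: x=1 → posterior Gamma(22, 26/3)
obs 6: x=4 → posterior Gamma(26, 29/3)
obs 7: x=1 → posterior Gamma(27, 32/3)
obs 8: x=4 → posterior Gamma(31, 35/3)
obs 9: x=0 → posterior Gamma(31, 38/3)
obs 10: x=3 → posterior Gamma(34, 41/3)
obs 11: x=1 → posterior Gamma(35, 44/3)
obs 12: x=2 → posterior Gamma(37, 47/3)
obs 13: x=3 → posterior Gamma(40, 50/3)
obs 14: x=4 → posterior Gamma(44, 53/3)

32884100801874312250291717743485856213367436172277430369130024749773934993136855/130502624767494171721225622491927684566441943299720040607606309180759552533987328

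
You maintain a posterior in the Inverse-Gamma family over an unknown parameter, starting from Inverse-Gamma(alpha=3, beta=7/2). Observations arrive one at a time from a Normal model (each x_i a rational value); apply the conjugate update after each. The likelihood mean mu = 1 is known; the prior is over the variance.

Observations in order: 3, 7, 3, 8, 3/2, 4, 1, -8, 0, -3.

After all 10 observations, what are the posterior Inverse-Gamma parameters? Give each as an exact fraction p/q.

obs 1: x=3 → posterior Inverse-Gamma(7/2, 11/2)
obs 2: x=7 → posterior Inverse-Gamma(4, 47/2)
obs 3: x=3 → posterior Inverse-Gamma(9/2, 51/2)
obs 4: x=8 → posterior Inverse-Gamma(5, 50)
obs 5: x=3/2 → posterior Inverse-Gamma(11/2, 401/8)
obs 6: x=4 → posterior Inverse-Gamma(6, 437/8)
obs 7: x=1 → posterior Inverse-Gamma(13/2, 437/8)
obs 8: x=-8 → posterior Inverse-Gamma(7, 761/8)
obs 9: x=0 → posterior Inverse-Gamma(15/2, 765/8)
obs 10: x=-3 → posterior Inverse-Gamma(8, 829/8)

alpha=8, beta=829/8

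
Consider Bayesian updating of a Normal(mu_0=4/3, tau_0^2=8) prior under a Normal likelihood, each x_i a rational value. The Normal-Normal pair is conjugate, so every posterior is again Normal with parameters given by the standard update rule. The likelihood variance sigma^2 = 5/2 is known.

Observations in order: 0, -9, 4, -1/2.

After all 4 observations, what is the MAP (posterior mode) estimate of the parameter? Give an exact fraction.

obs 1: x=0 → posterior Normal(20/63, 40/21)
obs 2: x=-9 → posterior Normal(-412/111, 40/37)
obs 3: x=4 → posterior Normal(-220/159, 40/53)
obs 4: x=-1/2 → posterior Normal(-244/207, 40/69)

-244/207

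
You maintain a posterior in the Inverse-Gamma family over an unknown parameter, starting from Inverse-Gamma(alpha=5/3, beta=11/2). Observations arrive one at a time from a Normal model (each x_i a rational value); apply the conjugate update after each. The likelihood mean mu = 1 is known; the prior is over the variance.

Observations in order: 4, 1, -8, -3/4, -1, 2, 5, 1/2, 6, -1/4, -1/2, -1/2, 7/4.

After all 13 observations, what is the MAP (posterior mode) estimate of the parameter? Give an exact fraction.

obs 1: x=4 → posterior Inverse-Gamma(13/6, 10)
obs 2: x=1 → posterior Inverse-Gamma(8/3, 10)
obs 3: x=-8 → posterior Inverse-Gamma(19/6, 101/2)
obs 4: x=-3/4 → posterior Inverse-Gamma(11/3, 1665/32)
obs 5: x=-1 → posterior Inverse-Gamma(25/6, 1729/32)
obs 6: x=2 → posterior Inverse-Gamma(14/3, 1745/32)
obs 7: x=5 → posterior Inverse-Gamma(31/6, 2001/32)
obs 8: x=1/2 → posterior Inverse-Gamma(17/3, 2005/32)
obs 9: x=6 → posterior Inverse-Gamma(37/6, 2405/32)
obs 10: x=-1/4 → posterior Inverse-Gamma(20/3, 1215/16)
obs 11: x=-1/2 → posterior Inverse-Gamma(43/6, 1233/16)
obs 12: x=-1/2 → posterior Inverse-Gamma(23/3, 1251/16)
obs 13: x=7/4 → posterior Inverse-Gamma(49/6, 2511/32)

7533/880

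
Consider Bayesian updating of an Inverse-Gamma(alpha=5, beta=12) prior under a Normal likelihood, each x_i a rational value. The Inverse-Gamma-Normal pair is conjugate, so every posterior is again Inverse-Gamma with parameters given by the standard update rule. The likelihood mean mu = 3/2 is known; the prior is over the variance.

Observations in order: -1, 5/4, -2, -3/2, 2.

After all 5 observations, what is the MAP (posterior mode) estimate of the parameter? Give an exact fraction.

829/272

obs 1: x=-1 → posterior Inverse-Gamma(11/2, 121/8)
obs 2: x=5/4 → posterior Inverse-Gamma(6, 485/32)
obs 3: x=-2 → posterior Inverse-Gamma(13/2, 681/32)
obs 4: x=-3/2 → posterior Inverse-Gamma(7, 825/32)
obs 5: x=2 → posterior Inverse-Gamma(15/2, 829/32)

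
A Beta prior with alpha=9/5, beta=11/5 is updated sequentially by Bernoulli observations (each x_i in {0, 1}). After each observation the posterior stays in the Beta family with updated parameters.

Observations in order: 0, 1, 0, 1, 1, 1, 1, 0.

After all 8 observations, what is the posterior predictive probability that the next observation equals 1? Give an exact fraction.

obs 1: x=0 → posterior Beta(9/5, 16/5)
obs 2: x=1 → posterior Beta(14/5, 16/5)
obs 3: x=0 → posterior Beta(14/5, 21/5)
obs 4: x=1 → posterior Beta(19/5, 21/5)
obs 5: x=1 → posterior Beta(24/5, 21/5)
obs 6: x=1 → posterior Beta(29/5, 21/5)
obs 7: x=1 → posterior Beta(34/5, 21/5)
obs 8: x=0 → posterior Beta(34/5, 26/5)

17/30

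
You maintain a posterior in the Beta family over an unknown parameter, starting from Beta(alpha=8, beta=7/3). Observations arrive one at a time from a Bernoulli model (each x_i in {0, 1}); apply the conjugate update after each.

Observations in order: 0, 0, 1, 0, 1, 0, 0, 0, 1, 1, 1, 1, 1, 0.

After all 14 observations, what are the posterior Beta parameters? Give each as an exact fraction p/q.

alpha=15, beta=28/3

obs 1: x=0 → posterior Beta(8, 10/3)
obs 2: x=0 → posterior Beta(8, 13/3)
obs 3: x=1 → posterior Beta(9, 13/3)
obs 4: x=0 → posterior Beta(9, 16/3)
obs 5: x=1 → posterior Beta(10, 16/3)
obs 6: x=0 → posterior Beta(10, 19/3)
obs 7: x=0 → posterior Beta(10, 22/3)
obs 8: x=0 → posterior Beta(10, 25/3)
obs 9: x=1 → posterior Beta(11, 25/3)
obs 10: x=1 → posterior Beta(12, 25/3)
obs 11: x=1 → posterior Beta(13, 25/3)
obs 12: x=1 → posterior Beta(14, 25/3)
obs 13: x=1 → posterior Beta(15, 25/3)
obs 14: x=0 → posterior Beta(15, 28/3)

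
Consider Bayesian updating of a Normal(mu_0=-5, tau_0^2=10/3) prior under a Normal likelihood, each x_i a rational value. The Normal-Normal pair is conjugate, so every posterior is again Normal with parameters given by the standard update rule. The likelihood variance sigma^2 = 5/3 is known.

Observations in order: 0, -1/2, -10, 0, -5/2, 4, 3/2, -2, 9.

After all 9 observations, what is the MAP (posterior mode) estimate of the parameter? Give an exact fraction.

obs 1: x=0 → posterior Normal(-5/3, 10/9)
obs 2: x=-1/2 → posterior Normal(-6/5, 2/3)
obs 3: x=-10 → posterior Normal(-26/7, 10/21)
obs 4: x=0 → posterior Normal(-26/9, 10/27)
obs 5: x=-5/2 → posterior Normal(-31/11, 10/33)
obs 6: x=4 → posterior Normal(-23/13, 10/39)
obs 7: x=3/2 → posterior Normal(-4/3, 2/9)
obs 8: x=-2 → posterior Normal(-24/17, 10/51)
obs 9: x=9 → posterior Normal(-6/19, 10/57)

-6/19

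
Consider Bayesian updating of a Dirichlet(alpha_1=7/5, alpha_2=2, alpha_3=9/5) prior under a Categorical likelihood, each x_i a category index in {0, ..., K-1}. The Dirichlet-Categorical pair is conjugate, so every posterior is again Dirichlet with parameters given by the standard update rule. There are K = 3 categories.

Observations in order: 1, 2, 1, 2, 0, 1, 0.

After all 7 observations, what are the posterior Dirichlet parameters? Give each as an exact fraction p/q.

obs 1: x=1 → posterior Dirichlet(7/5, 3, 9/5)
obs 2: x=2 → posterior Dirichlet(7/5, 3, 14/5)
obs 3: x=1 → posterior Dirichlet(7/5, 4, 14/5)
obs 4: x=2 → posterior Dirichlet(7/5, 4, 19/5)
obs 5: x=0 → posterior Dirichlet(12/5, 4, 19/5)
obs 6: x=1 → posterior Dirichlet(12/5, 5, 19/5)
obs 7: x=0 → posterior Dirichlet(17/5, 5, 19/5)

alpha_1=17/5, alpha_2=5, alpha_3=19/5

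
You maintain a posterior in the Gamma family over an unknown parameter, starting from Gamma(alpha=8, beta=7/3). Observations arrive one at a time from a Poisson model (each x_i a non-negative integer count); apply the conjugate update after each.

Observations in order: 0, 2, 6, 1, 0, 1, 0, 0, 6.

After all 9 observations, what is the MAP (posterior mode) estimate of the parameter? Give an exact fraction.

69/34

obs 1: x=0 → posterior Gamma(8, 10/3)
obs 2: x=2 → posterior Gamma(10, 13/3)
obs 3: x=6 → posterior Gamma(16, 16/3)
obs 4: x=1 → posterior Gamma(17, 19/3)
obs 5: x=0 → posterior Gamma(17, 22/3)
obs 6: x=1 → posterior Gamma(18, 25/3)
obs 7: x=0 → posterior Gamma(18, 28/3)
obs 8: x=0 → posterior Gamma(18, 31/3)
obs 9: x=6 → posterior Gamma(24, 34/3)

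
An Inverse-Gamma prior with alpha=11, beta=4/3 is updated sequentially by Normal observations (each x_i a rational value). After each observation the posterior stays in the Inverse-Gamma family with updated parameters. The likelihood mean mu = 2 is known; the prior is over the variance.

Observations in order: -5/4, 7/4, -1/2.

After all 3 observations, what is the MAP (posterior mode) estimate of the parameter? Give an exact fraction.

469/648

obs 1: x=-5/4 → posterior Inverse-Gamma(23/2, 635/96)
obs 2: x=7/4 → posterior Inverse-Gamma(12, 319/48)
obs 3: x=-1/2 → posterior Inverse-Gamma(25/2, 469/48)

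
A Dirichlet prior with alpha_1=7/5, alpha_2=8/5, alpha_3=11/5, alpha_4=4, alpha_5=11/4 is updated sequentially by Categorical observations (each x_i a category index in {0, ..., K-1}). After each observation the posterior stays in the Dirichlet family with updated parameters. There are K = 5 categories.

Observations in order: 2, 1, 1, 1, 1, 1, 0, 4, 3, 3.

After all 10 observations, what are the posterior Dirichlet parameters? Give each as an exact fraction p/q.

alpha_1=12/5, alpha_2=33/5, alpha_3=16/5, alpha_4=6, alpha_5=15/4

obs 1: x=2 → posterior Dirichlet(7/5, 8/5, 16/5, 4, 11/4)
obs 2: x=1 → posterior Dirichlet(7/5, 13/5, 16/5, 4, 11/4)
obs 3: x=1 → posterior Dirichlet(7/5, 18/5, 16/5, 4, 11/4)
obs 4: x=1 → posterior Dirichlet(7/5, 23/5, 16/5, 4, 11/4)
obs 5: x=1 → posterior Dirichlet(7/5, 28/5, 16/5, 4, 11/4)
obs 6: x=1 → posterior Dirichlet(7/5, 33/5, 16/5, 4, 11/4)
obs 7: x=0 → posterior Dirichlet(12/5, 33/5, 16/5, 4, 11/4)
obs 8: x=4 → posterior Dirichlet(12/5, 33/5, 16/5, 4, 15/4)
obs 9: x=3 → posterior Dirichlet(12/5, 33/5, 16/5, 5, 15/4)
obs 10: x=3 → posterior Dirichlet(12/5, 33/5, 16/5, 6, 15/4)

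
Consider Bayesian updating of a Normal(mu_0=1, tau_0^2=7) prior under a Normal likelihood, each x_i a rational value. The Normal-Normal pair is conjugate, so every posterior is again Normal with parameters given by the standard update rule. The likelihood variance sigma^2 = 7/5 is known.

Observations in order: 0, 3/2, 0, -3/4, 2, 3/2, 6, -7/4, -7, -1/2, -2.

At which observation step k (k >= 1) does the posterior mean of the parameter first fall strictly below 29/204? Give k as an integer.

k = 10

obs 1: x=0 → posterior Normal(1/6, 7/6)
obs 2: x=3/2 → posterior Normal(17/22, 7/11)
obs 3: x=0 → posterior Normal(17/32, 7/16)
obs 4: x=-3/4 → posterior Normal(19/84, 1/3)
obs 5: x=2 → posterior Normal(59/104, 7/26)
obs 6: x=3/2 → posterior Normal(89/124, 7/31)
obs 7: x=6 → posterior Normal(209/144, 7/36)
obs 8: x=-7/4 → posterior Normal(87/82, 7/41)
obs 9: x=-7 → posterior Normal(17/92, 7/46)
obs 10: x=-1/2 → posterior Normal(2/17, 7/51)
obs 11: x=-2 → posterior Normal(-1/14, 1/8)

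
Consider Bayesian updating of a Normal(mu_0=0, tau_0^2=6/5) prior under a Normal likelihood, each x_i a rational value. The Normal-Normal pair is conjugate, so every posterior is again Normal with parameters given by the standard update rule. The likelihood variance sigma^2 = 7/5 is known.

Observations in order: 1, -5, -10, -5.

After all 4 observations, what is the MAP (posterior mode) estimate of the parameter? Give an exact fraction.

obs 1: x=1 → posterior Normal(6/13, 42/65)
obs 2: x=-5 → posterior Normal(-24/19, 42/95)
obs 3: x=-10 → posterior Normal(-84/25, 42/125)
obs 4: x=-5 → posterior Normal(-114/31, 42/155)

-114/31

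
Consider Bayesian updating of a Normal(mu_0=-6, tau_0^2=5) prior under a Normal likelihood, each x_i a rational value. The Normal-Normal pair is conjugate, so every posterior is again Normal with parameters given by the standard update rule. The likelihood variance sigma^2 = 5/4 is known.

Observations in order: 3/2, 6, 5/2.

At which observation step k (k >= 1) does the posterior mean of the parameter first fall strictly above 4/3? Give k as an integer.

obs 1: x=3/2 → posterior Normal(0, 1)
obs 2: x=6 → posterior Normal(8/3, 5/9)
obs 3: x=5/2 → posterior Normal(34/13, 5/13)

k = 2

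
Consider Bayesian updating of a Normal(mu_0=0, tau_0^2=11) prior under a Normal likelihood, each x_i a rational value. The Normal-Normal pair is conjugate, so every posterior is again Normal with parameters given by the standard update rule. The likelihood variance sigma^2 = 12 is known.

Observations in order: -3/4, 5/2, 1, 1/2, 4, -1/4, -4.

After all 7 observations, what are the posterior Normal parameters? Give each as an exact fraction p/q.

mu_0=33/89, tau_0^2=132/89

obs 1: x=-3/4 → posterior Normal(-33/92, 132/23)
obs 2: x=5/2 → posterior Normal(77/136, 66/17)
obs 3: x=1 → posterior Normal(121/180, 44/15)
obs 4: x=1/2 → posterior Normal(143/224, 33/14)
obs 5: x=4 → posterior Normal(319/268, 132/67)
obs 6: x=-1/4 → posterior Normal(77/78, 22/13)
obs 7: x=-4 → posterior Normal(33/89, 132/89)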